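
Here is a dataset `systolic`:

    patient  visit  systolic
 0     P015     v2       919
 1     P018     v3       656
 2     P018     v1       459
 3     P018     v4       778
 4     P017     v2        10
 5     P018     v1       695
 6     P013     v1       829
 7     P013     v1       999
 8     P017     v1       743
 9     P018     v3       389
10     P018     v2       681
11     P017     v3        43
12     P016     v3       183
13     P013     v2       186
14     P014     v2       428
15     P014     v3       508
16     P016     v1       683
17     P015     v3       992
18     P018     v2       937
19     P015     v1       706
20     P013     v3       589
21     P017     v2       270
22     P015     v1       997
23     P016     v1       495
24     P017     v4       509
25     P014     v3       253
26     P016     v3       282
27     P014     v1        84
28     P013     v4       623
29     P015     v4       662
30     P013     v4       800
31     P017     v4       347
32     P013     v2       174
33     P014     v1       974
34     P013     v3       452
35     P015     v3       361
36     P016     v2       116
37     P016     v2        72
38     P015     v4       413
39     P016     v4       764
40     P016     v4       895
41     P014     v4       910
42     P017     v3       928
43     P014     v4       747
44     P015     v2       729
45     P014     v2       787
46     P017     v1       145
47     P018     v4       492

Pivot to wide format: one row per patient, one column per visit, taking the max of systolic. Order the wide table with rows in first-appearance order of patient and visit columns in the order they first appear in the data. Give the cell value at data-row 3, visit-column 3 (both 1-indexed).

With rows in first-appearance order of patient, row 3 is patient=P017. visit columns in first-appearance order: v2, v3, v1, v4; column 3 is v1.
Long rows with patient=P017, visit=v1: max(743, 145) = 743.

743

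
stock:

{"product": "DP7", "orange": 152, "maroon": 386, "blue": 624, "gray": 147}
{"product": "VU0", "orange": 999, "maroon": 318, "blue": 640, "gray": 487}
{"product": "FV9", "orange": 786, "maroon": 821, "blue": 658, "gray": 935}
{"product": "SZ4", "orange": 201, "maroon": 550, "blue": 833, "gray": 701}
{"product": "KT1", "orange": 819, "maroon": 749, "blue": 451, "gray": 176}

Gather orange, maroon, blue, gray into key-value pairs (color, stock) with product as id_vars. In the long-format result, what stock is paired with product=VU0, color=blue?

640

Unpivoting turns each (product, wide-column) pair into one long row.
The wide cell at row VU0, column blue holds 640, so the long row (VU0, blue) has stock=640.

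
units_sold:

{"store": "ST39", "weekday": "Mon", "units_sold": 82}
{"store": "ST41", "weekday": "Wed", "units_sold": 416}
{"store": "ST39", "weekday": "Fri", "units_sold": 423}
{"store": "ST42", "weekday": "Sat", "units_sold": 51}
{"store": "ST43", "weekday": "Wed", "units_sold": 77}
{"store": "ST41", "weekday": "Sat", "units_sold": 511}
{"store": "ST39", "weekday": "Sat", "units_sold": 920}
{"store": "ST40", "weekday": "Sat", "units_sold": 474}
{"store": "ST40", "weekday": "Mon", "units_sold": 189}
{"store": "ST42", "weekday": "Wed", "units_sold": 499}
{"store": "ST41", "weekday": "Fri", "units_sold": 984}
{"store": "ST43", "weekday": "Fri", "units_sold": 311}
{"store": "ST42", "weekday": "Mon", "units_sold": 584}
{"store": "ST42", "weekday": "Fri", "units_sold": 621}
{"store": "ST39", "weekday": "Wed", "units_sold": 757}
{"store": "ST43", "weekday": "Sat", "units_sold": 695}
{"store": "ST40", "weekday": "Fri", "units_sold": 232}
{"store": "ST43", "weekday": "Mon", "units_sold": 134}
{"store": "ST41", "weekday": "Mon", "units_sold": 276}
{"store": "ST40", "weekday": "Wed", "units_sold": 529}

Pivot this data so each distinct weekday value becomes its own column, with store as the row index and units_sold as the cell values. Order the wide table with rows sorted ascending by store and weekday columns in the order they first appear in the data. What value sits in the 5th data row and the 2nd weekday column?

With rows sorted ascending by store, row 5 is store=ST43. weekday columns in first-appearance order: Mon, Wed, Fri, Sat; column 2 is Wed.
Long rows with store=ST43, weekday=Wed: units_sold = 77.

77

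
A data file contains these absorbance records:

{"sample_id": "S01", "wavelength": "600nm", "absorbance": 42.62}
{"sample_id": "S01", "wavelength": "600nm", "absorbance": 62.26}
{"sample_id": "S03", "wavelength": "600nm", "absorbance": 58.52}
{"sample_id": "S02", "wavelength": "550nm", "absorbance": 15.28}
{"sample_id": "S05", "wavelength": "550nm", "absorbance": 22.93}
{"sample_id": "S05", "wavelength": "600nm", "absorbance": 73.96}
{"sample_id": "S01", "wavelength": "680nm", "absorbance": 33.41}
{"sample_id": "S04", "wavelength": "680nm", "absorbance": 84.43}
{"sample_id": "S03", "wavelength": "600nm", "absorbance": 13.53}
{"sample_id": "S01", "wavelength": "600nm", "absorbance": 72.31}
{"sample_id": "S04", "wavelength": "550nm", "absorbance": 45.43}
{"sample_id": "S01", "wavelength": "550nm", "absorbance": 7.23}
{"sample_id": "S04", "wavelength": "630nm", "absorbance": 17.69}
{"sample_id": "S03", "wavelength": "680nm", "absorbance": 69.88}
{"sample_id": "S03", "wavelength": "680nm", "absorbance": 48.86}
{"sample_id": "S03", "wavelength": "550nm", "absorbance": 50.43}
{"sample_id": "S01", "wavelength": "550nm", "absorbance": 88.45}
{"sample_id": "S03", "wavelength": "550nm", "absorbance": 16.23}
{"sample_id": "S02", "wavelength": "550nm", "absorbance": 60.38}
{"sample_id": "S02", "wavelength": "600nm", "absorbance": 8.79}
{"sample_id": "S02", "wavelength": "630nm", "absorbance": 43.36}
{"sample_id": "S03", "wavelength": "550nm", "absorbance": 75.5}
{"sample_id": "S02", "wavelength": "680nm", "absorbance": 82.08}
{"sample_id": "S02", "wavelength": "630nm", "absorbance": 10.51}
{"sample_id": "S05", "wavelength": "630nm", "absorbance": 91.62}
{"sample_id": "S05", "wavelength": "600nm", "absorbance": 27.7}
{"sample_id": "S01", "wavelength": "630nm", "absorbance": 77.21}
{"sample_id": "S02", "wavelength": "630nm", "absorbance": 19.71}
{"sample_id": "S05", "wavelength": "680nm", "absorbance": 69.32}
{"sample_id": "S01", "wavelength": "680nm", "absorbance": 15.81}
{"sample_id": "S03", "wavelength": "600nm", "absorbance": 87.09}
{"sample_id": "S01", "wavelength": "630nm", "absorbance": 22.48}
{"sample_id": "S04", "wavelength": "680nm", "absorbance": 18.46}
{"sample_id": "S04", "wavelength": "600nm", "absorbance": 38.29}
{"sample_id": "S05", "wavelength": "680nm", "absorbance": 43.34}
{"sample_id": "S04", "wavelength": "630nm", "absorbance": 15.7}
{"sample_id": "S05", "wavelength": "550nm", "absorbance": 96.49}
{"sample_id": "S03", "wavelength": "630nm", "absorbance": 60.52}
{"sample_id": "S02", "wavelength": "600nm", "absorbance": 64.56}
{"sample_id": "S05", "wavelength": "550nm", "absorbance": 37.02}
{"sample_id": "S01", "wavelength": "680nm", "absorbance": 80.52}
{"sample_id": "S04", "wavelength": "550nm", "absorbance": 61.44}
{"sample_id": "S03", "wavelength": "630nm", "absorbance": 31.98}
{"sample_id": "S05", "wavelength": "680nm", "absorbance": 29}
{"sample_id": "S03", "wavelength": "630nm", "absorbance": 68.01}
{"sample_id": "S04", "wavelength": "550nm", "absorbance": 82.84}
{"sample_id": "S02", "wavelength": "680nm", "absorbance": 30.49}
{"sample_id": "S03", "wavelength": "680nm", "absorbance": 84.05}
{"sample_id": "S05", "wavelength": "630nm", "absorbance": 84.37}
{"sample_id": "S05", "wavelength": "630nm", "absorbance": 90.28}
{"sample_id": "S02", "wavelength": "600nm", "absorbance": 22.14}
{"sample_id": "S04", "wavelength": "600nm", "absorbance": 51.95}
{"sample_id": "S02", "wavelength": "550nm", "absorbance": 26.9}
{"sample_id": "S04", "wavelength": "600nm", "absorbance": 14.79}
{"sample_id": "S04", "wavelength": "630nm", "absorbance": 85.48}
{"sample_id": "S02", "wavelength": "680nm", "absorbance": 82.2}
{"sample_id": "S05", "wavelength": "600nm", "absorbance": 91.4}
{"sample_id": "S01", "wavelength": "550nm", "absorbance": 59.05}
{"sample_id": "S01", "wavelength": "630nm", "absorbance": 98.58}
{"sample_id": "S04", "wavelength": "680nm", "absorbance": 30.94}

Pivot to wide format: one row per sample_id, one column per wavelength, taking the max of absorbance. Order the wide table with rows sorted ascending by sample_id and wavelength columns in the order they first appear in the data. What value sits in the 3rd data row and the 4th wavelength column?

With rows sorted ascending by sample_id, row 3 is sample_id=S03. wavelength columns in first-appearance order: 600nm, 550nm, 680nm, 630nm; column 4 is 630nm.
Long rows with sample_id=S03, wavelength=630nm: max(60.52, 31.98, 68.01) = 68.01.

68.01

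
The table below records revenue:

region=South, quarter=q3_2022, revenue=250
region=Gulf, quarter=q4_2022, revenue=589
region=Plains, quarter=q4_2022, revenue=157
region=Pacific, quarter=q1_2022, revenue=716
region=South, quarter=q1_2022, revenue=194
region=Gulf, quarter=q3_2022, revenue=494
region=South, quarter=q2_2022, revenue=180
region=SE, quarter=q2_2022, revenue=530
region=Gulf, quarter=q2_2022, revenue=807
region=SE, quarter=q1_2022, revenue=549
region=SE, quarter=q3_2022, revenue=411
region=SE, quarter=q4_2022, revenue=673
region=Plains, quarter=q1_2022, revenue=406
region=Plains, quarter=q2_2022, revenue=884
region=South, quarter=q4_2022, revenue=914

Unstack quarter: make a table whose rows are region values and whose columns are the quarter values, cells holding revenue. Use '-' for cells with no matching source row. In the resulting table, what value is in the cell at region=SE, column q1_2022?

549

The long row with region=SE, quarter=q1_2022 has revenue=549.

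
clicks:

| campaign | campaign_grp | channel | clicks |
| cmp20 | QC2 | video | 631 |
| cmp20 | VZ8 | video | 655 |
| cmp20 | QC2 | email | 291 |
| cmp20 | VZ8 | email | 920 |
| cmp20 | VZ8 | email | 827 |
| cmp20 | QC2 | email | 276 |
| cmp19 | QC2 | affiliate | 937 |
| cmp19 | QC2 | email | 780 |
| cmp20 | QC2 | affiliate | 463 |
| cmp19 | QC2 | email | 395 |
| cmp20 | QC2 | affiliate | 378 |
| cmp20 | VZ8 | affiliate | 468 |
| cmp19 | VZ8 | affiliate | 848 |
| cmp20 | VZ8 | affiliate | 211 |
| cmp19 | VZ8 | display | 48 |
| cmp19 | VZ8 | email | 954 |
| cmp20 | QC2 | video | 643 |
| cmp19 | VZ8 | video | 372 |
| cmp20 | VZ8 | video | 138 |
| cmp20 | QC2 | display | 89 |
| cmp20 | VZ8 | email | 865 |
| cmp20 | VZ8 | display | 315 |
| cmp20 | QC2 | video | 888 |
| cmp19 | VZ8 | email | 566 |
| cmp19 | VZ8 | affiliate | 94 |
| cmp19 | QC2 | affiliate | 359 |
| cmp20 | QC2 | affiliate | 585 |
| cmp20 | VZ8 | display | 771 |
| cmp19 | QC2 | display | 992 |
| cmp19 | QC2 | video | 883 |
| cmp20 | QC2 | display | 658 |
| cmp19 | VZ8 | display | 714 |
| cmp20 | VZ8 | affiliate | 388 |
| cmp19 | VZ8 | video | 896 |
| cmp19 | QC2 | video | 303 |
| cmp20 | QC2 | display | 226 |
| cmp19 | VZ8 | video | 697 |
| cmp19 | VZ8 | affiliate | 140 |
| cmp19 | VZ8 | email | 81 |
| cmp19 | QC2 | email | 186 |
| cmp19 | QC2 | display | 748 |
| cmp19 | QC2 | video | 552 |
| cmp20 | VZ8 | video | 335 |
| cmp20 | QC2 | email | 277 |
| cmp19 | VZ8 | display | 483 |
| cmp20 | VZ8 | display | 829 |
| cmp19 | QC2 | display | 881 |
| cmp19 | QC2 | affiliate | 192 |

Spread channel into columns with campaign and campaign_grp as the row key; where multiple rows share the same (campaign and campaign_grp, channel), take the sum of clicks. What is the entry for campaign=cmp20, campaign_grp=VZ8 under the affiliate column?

1067

Rows with campaign=cmp20, campaign_grp=VZ8 and channel=affiliate: clicks values are 468, 211, 388.
468 + 211 + 388 = 1067.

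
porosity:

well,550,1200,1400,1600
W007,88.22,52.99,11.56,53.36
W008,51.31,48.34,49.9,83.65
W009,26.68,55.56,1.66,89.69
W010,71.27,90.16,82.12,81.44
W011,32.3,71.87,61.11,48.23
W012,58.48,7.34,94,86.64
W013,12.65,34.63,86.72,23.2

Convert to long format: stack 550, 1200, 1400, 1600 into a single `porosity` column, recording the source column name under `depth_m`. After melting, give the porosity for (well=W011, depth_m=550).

Unpivoting turns each (well, wide-column) pair into one long row.
The wide cell at row W011, column 550 holds 32.3, so the long row (W011, 550) has porosity=32.3.

32.3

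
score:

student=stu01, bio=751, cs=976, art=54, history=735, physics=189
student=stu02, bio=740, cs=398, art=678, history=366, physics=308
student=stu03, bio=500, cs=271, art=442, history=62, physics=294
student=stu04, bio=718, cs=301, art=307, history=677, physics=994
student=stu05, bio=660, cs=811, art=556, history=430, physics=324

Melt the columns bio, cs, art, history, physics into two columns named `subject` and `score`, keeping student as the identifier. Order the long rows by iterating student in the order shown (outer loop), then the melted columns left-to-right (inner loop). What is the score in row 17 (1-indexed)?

25 rows total (5 × 5). Row 17: index ⌊(17-1)/5⌋ = 3 into student → stu04; (17-1) mod 5 = 1 into the melted columns → cs.
So row 17 is (stu04, cs, 301); score = 301.

301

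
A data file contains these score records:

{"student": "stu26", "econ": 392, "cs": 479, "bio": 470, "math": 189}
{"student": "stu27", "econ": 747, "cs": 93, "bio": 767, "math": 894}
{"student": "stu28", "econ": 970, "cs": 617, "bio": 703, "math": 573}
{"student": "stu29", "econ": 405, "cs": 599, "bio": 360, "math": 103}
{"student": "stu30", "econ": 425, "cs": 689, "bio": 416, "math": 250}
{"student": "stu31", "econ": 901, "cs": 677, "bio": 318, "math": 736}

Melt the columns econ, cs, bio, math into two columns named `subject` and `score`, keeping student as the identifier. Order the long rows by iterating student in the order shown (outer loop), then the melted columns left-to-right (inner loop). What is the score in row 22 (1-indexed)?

24 rows total (6 × 4). Row 22: index ⌊(22-1)/4⌋ = 5 into student → stu31; (22-1) mod 4 = 1 into the melted columns → cs.
So row 22 is (stu31, cs, 677); score = 677.

677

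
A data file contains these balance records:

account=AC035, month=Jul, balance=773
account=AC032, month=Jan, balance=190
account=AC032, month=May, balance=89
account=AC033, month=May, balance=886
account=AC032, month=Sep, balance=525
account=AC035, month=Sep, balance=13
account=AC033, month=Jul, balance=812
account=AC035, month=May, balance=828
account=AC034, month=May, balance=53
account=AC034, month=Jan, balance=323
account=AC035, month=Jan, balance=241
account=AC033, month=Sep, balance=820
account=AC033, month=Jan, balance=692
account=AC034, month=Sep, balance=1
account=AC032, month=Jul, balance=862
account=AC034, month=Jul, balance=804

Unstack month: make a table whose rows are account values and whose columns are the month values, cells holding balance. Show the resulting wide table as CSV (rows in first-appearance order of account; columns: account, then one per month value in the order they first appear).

account,Jul,Jan,May,Sep
AC035,773,241,828,13
AC032,862,190,89,525
AC033,812,692,886,820
AC034,804,323,53,1

Columns: account plus the 4 distinct month values (Jul, Jan, May, Sep).
For example, row AC035 column Jul takes balance=773 from the long row (AC035, Jul).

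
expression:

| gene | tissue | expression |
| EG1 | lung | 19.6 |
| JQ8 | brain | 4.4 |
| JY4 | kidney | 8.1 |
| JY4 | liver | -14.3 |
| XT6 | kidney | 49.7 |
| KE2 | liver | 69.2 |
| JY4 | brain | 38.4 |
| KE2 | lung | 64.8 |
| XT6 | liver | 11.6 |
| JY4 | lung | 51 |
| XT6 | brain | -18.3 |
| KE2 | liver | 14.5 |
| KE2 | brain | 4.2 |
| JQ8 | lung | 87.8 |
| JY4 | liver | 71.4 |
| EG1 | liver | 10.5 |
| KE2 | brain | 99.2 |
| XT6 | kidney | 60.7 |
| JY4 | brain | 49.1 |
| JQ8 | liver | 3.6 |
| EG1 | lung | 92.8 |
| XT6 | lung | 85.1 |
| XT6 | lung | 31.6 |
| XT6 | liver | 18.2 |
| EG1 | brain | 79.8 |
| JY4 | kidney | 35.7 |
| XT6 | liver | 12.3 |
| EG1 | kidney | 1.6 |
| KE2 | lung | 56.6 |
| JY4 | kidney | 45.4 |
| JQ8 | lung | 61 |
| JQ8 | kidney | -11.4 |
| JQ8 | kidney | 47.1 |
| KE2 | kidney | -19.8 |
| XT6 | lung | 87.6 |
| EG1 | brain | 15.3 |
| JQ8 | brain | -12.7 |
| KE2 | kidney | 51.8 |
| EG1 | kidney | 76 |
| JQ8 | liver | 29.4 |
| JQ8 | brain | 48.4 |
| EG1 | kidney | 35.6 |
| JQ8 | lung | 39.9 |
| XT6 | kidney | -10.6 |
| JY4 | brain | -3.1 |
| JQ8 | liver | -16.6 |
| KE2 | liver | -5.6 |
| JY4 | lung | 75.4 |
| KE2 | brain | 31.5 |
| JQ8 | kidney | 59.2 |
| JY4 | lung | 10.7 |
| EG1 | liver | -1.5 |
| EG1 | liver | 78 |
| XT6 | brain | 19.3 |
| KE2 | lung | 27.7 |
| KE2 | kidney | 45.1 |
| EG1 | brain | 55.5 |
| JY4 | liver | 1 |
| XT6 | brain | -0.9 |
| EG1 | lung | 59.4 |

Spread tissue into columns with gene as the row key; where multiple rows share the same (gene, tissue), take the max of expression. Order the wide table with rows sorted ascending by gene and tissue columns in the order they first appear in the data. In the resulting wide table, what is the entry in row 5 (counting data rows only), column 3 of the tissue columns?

With rows sorted ascending by gene, row 5 is gene=XT6. tissue columns in first-appearance order: lung, brain, kidney, liver; column 3 is kidney.
Long rows with gene=XT6, tissue=kidney: max(49.7, 60.7, -10.6) = 60.7.

60.7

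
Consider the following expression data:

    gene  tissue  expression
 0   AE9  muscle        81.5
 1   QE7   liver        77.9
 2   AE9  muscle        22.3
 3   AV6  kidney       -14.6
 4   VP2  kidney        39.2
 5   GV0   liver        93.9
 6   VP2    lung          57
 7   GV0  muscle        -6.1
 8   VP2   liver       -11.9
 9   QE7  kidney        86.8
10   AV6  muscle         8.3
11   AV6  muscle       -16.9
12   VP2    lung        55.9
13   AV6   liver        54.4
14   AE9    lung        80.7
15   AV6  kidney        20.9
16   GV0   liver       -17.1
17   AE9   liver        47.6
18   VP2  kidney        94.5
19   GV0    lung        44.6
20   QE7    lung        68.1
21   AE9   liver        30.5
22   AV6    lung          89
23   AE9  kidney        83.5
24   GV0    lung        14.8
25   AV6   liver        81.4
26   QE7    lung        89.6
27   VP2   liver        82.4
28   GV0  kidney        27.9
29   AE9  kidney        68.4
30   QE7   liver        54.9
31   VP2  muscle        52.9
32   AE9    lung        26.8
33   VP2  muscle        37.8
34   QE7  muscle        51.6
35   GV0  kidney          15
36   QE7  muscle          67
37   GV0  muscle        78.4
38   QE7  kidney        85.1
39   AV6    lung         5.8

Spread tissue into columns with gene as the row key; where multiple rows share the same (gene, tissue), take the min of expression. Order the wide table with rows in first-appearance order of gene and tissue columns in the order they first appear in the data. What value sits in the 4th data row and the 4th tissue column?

With rows in first-appearance order of gene, row 4 is gene=VP2. tissue columns in first-appearance order: muscle, liver, kidney, lung; column 4 is lung.
Long rows with gene=VP2, tissue=lung: min(57, 55.9) = 55.9.

55.9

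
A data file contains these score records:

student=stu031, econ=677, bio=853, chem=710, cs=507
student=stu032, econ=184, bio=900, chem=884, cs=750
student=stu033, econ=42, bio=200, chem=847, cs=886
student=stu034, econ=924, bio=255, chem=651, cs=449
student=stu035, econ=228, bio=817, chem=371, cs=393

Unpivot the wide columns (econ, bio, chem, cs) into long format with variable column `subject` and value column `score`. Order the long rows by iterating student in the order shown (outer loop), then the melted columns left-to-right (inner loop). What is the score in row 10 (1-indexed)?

20 rows total (5 × 4). Row 10: index ⌊(10-1)/4⌋ = 2 into student → stu033; (10-1) mod 4 = 1 into the melted columns → bio.
So row 10 is (stu033, bio, 200); score = 200.

200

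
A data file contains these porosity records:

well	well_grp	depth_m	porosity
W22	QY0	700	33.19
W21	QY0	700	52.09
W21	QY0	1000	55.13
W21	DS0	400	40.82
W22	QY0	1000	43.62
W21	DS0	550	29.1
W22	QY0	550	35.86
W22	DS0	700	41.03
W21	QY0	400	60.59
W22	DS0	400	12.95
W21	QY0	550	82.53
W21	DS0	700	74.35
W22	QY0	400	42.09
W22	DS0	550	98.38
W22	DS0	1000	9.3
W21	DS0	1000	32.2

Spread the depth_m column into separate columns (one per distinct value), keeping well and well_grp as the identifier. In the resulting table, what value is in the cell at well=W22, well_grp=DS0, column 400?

Wide layout: rows indexed by well and well_grp, columns are the 4 distinct depth_m values (700, 1000, 400, 550).
Cell (well=W22, well_grp=DS0, depth_m=400) draws from the long row where well=W22, well_grp=DS0 and depth_m=400, which has porosity=12.95.

12.95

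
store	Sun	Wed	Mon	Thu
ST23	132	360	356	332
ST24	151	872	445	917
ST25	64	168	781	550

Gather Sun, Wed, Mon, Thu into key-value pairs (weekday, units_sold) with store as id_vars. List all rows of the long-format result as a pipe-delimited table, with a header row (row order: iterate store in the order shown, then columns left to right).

Each (store, column) pair becomes one row: 3 × 4 = 12 rows.
For example, (ST23, Sun) → units_sold=132.

| store | weekday | units_sold |
| ST23 | Sun | 132 |
| ST23 | Wed | 360 |
| ST23 | Mon | 356 |
| ST23 | Thu | 332 |
| ST24 | Sun | 151 |
| ST24 | Wed | 872 |
| ST24 | Mon | 445 |
| ST24 | Thu | 917 |
| ST25 | Sun | 64 |
| ST25 | Wed | 168 |
| ST25 | Mon | 781 |
| ST25 | Thu | 550 |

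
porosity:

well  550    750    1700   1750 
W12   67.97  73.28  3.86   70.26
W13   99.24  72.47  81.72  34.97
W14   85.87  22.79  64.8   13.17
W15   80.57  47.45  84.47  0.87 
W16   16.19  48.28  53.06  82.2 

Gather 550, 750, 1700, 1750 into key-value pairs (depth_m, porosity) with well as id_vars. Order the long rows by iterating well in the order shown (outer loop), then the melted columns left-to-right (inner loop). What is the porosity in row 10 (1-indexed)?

22.79

20 rows total (5 × 4). Row 10: index ⌊(10-1)/4⌋ = 2 into well → W14; (10-1) mod 4 = 1 into the melted columns → 750.
So row 10 is (W14, 750, 22.79); porosity = 22.79.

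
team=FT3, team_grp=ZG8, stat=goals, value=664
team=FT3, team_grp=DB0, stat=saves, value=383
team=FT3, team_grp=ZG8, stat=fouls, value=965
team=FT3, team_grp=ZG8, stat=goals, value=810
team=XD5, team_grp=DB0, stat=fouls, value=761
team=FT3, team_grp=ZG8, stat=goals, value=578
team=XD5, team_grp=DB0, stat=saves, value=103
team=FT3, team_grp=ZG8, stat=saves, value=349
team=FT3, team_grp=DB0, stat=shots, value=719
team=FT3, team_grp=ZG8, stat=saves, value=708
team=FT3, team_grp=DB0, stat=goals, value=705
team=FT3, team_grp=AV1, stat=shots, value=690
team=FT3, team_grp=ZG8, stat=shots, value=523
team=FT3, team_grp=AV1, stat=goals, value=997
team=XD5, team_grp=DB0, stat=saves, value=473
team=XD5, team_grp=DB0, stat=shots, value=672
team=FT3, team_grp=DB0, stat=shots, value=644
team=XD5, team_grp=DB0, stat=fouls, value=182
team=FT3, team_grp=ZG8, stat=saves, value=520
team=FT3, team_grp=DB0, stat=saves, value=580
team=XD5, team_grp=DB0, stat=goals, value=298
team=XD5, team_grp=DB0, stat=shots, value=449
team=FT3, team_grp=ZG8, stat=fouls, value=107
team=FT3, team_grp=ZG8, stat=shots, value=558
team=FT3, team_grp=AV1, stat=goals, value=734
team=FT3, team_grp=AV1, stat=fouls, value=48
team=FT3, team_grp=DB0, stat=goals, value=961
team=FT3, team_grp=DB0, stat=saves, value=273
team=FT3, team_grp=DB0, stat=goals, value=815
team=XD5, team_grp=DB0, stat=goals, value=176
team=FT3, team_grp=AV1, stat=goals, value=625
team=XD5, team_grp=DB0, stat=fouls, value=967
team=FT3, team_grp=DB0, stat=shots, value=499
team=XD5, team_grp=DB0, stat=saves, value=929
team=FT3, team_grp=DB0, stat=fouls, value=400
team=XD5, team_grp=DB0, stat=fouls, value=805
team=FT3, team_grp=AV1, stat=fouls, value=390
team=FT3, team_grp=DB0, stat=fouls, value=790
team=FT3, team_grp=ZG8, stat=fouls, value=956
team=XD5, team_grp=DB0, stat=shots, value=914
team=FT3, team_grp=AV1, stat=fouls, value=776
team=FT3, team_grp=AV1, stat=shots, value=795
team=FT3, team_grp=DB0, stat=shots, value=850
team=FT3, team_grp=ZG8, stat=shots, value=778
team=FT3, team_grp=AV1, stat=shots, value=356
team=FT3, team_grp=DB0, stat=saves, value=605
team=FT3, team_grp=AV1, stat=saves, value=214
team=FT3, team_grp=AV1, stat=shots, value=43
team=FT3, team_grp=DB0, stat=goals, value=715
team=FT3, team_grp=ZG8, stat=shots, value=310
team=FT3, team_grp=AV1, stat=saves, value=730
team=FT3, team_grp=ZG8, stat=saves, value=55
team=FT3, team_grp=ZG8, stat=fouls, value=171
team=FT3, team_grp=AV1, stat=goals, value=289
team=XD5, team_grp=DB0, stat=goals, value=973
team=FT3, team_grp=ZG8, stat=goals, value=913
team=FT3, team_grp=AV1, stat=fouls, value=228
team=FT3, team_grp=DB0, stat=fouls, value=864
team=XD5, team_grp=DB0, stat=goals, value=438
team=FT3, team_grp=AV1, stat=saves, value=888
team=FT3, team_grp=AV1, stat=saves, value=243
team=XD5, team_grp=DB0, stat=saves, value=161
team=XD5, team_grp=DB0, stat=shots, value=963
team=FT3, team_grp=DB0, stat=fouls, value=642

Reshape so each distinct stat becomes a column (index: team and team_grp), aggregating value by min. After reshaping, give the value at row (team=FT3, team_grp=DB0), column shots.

499

Rows with team=FT3, team_grp=DB0 and stat=shots: value values are 719, 644, 499, 850.
min(719, 644, 499, 850) = 499.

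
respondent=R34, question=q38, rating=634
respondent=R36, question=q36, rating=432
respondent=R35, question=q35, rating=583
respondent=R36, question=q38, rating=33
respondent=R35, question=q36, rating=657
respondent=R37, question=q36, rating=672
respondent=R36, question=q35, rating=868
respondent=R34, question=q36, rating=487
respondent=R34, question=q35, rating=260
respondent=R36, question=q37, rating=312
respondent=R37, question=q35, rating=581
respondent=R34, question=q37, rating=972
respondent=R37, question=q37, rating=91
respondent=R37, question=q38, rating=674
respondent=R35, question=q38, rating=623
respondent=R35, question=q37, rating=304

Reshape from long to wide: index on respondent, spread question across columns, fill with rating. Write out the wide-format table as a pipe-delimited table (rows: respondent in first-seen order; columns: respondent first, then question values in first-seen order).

| respondent | q38 | q36 | q35 | q37 |
| R34 | 634 | 487 | 260 | 972 |
| R36 | 33 | 432 | 868 | 312 |
| R35 | 623 | 657 | 583 | 304 |
| R37 | 674 | 672 | 581 | 91 |

Columns: respondent plus the 4 distinct question values (q38, q36, q35, q37).
For example, row R34 column q38 takes rating=634 from the long row (R34, q38).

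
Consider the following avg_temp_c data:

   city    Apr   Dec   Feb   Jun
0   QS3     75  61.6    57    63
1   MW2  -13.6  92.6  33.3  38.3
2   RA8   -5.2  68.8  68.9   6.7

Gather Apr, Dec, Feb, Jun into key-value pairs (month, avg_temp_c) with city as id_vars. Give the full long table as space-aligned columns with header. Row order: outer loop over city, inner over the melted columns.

city  month  avg_temp_c
QS3   Apr    75        
QS3   Dec    61.6      
QS3   Feb    57        
QS3   Jun    63        
MW2   Apr    -13.6     
MW2   Dec    92.6      
MW2   Feb    33.3      
MW2   Jun    38.3      
RA8   Apr    -5.2      
RA8   Dec    68.8      
RA8   Feb    68.9      
RA8   Jun    6.7       

Each (city, column) pair becomes one row: 3 × 4 = 12 rows.
For example, (QS3, Apr) → avg_temp_c=75.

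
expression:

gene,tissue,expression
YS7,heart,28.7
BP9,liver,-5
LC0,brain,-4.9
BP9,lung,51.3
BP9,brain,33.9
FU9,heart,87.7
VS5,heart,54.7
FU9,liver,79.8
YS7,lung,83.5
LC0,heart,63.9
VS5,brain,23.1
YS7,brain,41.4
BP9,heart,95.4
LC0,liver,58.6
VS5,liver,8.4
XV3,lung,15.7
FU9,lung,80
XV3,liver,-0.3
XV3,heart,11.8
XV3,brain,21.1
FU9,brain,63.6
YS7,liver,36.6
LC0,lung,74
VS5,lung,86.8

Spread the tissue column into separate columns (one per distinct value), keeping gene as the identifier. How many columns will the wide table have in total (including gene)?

5

1 column for gene plus 4 distinct tissue values → 5 columns.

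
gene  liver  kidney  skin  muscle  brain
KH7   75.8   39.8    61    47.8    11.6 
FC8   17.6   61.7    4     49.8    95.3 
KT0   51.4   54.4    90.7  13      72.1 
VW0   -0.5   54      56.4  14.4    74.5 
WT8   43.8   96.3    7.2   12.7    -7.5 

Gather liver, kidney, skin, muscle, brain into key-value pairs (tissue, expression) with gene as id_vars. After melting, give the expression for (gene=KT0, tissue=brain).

72.1

Unpivoting turns each (gene, wide-column) pair into one long row.
The wide cell at row KT0, column brain holds 72.1, so the long row (KT0, brain) has expression=72.1.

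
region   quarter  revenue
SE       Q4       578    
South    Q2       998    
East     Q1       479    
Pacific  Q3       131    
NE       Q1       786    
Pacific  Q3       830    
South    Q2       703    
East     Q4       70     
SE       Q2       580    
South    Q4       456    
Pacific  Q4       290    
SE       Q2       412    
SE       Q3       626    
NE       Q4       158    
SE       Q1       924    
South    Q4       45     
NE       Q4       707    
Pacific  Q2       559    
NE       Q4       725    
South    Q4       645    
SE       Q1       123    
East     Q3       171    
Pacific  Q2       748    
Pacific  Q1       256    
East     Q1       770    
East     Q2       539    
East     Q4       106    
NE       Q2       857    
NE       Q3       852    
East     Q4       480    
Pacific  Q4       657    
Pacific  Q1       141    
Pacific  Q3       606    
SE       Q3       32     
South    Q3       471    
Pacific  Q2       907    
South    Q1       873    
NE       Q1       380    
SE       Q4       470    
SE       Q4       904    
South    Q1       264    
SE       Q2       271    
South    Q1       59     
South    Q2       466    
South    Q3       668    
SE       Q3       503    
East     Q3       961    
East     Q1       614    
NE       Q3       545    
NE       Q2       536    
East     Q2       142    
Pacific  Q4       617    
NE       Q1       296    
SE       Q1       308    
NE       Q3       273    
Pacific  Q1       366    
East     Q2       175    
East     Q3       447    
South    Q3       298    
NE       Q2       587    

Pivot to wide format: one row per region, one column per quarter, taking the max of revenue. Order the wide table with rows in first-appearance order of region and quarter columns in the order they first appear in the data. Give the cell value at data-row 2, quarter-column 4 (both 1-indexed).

668

With rows in first-appearance order of region, row 2 is region=South. quarter columns in first-appearance order: Q4, Q2, Q1, Q3; column 4 is Q3.
Long rows with region=South, quarter=Q3: max(471, 668, 298) = 668.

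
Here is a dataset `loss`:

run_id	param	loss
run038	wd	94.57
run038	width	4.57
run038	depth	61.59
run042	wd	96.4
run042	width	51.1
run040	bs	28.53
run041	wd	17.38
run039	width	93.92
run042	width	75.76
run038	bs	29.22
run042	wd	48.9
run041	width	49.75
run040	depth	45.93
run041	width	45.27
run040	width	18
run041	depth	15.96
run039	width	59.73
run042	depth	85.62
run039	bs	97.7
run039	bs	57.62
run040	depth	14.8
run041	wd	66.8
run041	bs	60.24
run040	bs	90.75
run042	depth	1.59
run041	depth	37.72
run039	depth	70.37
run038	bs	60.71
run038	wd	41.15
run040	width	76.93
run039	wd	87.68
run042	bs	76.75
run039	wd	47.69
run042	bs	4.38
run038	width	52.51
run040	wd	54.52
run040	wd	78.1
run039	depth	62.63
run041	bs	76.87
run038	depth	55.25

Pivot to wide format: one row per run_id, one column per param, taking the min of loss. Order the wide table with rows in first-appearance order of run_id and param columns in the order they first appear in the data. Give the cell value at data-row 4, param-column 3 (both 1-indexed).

15.96

With rows in first-appearance order of run_id, row 4 is run_id=run041. param columns in first-appearance order: wd, width, depth, bs; column 3 is depth.
Long rows with run_id=run041, param=depth: min(15.96, 37.72) = 15.96.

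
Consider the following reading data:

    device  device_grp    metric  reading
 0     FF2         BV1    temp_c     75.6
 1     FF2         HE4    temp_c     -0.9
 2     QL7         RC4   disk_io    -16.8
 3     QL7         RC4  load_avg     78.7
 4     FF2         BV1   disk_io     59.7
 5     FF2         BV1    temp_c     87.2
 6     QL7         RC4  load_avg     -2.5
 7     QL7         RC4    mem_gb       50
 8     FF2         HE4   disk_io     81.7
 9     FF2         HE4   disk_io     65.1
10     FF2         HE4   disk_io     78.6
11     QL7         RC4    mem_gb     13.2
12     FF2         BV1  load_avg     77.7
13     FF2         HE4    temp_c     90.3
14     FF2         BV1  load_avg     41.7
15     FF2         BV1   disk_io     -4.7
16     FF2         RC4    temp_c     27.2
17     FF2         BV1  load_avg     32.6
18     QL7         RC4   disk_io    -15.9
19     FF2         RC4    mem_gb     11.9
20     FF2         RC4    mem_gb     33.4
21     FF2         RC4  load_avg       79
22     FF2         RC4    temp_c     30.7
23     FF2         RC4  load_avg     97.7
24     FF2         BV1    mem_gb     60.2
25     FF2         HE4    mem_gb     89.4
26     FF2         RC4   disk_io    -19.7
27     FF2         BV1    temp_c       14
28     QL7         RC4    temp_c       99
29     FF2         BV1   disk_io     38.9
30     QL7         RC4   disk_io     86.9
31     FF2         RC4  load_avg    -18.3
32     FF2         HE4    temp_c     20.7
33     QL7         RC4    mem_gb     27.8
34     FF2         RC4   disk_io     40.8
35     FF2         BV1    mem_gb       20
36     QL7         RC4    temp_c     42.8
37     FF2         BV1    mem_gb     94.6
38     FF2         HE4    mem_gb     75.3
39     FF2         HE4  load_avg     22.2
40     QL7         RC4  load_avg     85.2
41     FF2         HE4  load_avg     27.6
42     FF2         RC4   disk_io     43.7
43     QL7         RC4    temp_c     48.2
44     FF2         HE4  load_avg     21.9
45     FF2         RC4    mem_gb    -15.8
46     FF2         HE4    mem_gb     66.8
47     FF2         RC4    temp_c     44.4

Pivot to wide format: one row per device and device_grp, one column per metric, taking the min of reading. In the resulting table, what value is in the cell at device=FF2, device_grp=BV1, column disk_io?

Rows with device=FF2, device_grp=BV1 and metric=disk_io: reading values are 59.7, -4.7, 38.9.
min(59.7, -4.7, 38.9) = -4.7.

-4.7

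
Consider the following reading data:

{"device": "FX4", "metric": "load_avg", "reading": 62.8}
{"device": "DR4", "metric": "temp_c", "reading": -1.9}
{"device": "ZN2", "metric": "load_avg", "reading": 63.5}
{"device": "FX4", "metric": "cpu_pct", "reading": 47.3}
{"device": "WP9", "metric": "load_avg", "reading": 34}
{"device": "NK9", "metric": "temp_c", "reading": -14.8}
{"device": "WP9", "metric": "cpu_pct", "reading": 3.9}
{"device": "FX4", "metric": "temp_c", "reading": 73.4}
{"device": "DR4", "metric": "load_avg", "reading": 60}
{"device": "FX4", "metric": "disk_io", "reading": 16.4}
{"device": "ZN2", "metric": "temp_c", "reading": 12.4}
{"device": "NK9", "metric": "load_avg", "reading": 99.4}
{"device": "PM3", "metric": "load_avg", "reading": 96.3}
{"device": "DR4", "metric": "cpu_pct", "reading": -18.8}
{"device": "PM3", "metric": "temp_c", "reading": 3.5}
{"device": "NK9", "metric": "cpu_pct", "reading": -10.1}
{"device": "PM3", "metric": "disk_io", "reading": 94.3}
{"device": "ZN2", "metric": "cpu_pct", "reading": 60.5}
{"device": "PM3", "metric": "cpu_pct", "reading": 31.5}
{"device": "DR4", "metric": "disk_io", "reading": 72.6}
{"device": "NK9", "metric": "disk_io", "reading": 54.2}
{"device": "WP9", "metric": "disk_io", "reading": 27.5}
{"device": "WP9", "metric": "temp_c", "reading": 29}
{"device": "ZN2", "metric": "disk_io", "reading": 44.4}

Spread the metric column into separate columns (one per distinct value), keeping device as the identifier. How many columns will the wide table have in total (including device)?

5

1 column for device plus 4 distinct metric values → 5 columns.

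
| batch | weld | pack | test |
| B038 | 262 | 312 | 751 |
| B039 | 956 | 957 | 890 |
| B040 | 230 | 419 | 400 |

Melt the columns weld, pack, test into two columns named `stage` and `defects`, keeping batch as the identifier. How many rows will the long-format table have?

9

3 batch values × 3 melted columns = 9 rows.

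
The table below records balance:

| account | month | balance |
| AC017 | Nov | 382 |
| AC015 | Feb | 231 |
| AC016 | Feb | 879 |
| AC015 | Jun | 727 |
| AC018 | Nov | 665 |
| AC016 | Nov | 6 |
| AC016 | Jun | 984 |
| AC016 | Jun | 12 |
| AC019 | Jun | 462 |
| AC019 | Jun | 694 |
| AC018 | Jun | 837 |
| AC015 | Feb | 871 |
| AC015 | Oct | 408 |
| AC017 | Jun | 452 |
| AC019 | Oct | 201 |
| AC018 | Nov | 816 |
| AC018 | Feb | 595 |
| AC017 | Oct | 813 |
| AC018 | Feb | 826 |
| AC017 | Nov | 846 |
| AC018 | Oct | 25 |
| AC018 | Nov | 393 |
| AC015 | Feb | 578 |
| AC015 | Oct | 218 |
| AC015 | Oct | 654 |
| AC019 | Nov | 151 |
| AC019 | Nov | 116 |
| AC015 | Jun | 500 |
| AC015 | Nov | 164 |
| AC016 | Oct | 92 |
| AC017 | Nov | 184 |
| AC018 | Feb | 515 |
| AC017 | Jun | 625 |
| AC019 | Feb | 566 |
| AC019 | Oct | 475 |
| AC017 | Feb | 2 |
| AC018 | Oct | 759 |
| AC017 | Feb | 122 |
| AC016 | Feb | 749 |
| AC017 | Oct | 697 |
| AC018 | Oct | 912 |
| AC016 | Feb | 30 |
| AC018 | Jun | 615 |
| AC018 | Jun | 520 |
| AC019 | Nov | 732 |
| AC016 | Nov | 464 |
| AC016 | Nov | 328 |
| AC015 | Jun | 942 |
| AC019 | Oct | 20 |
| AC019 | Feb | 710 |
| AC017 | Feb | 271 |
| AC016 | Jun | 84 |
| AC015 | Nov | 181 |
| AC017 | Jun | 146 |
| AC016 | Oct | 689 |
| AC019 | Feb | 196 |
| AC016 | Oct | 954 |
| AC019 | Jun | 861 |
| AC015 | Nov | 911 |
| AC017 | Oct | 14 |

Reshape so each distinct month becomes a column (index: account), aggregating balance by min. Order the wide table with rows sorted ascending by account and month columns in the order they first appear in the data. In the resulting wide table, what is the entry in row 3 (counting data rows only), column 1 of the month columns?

184

With rows sorted ascending by account, row 3 is account=AC017. month columns in first-appearance order: Nov, Feb, Jun, Oct; column 1 is Nov.
Long rows with account=AC017, month=Nov: min(382, 846, 184) = 184.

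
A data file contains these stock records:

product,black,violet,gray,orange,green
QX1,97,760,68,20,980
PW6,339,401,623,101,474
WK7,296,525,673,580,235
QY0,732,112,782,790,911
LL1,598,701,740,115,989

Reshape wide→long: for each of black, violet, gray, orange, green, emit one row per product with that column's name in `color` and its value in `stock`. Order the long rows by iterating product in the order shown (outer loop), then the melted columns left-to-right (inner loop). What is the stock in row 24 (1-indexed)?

115

25 rows total (5 × 5). Row 24: index ⌊(24-1)/5⌋ = 4 into product → LL1; (24-1) mod 5 = 3 into the melted columns → orange.
So row 24 is (LL1, orange, 115); stock = 115.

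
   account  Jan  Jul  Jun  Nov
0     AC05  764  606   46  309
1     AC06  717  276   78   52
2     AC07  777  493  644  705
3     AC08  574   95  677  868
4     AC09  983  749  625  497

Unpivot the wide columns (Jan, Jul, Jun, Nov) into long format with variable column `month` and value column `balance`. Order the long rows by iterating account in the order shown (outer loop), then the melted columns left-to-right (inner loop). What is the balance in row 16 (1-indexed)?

20 rows total (5 × 4). Row 16: index ⌊(16-1)/4⌋ = 3 into account → AC08; (16-1) mod 4 = 3 into the melted columns → Nov.
So row 16 is (AC08, Nov, 868); balance = 868.

868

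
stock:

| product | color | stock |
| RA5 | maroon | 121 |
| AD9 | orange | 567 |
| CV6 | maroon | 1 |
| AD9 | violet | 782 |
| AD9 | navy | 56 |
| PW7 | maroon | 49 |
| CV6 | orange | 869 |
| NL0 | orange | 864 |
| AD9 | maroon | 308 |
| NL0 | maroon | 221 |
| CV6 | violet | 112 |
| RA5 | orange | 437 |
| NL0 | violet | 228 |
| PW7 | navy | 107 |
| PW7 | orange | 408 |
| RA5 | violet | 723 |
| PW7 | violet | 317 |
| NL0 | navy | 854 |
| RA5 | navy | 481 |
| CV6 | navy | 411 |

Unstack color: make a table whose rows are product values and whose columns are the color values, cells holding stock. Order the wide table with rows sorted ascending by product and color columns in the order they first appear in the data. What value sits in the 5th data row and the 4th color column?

With rows sorted ascending by product, row 5 is product=RA5. color columns in first-appearance order: maroon, orange, violet, navy; column 4 is navy.
Long rows with product=RA5, color=navy: stock = 481.

481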